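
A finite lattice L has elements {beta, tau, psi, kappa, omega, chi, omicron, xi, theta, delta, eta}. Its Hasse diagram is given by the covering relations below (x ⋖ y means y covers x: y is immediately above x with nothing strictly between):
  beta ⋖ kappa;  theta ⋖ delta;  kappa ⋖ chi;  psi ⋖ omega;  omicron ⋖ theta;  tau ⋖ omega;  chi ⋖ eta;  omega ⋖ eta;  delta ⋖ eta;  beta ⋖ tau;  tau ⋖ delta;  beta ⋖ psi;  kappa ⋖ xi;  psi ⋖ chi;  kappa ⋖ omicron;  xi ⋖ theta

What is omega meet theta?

Common lower bounds of {omega, theta}: beta.
The greatest among these is beta.

beta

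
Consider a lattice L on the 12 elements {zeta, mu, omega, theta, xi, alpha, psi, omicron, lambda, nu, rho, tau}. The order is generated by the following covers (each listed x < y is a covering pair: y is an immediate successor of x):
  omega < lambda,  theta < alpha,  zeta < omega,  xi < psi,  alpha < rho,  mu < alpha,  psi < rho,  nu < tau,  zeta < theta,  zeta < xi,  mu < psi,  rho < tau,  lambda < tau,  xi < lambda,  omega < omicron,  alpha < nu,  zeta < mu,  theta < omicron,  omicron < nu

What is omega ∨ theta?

Common upper bounds of {omega, theta}: nu, omicron, tau.
The least among these is omicron.

omicron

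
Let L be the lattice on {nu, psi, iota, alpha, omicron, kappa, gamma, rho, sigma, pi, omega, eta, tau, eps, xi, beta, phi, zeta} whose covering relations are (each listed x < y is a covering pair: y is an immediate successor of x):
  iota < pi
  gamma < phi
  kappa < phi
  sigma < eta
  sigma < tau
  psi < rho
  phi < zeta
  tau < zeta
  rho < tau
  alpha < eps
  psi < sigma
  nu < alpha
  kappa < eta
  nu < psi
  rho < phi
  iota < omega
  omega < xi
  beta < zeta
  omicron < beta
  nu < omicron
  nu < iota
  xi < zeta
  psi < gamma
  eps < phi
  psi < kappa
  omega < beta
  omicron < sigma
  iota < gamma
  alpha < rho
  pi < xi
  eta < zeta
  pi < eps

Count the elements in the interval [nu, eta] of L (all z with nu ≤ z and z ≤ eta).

6

The interval [nu, eta] = {eta, kappa, nu, omicron, psi, sigma}, which has 6 elements.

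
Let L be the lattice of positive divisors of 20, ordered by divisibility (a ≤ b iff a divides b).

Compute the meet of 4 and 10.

In the divisibility order, the meet is the greatest common divisor: gcd(4, 10) = 2.

2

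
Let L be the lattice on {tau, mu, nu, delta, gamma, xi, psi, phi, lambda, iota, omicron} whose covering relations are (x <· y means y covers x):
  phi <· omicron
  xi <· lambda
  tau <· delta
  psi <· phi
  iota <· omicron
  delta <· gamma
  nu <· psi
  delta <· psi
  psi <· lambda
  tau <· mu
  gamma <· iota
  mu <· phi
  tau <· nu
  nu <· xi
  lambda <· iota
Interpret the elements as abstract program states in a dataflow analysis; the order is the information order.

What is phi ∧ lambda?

Common lower bounds of {phi, lambda}: delta, nu, psi, tau.
The greatest among these is psi.

psi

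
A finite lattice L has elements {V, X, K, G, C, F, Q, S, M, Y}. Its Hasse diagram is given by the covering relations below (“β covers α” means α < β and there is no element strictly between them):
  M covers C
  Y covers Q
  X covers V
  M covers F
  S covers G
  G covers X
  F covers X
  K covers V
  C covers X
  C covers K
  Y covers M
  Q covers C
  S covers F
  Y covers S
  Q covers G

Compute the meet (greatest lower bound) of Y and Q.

Common lower bounds of {Y, Q}: C, G, K, Q, V, X.
The greatest among these is Q.

Q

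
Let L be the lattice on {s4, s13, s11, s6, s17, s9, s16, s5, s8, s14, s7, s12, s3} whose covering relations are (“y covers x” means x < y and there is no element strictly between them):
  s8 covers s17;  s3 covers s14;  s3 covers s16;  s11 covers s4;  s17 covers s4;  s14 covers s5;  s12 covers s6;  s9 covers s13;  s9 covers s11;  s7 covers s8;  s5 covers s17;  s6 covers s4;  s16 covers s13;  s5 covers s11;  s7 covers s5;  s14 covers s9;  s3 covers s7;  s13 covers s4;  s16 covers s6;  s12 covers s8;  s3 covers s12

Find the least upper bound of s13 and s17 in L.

s14

Common upper bounds of {s13, s17}: s14, s3.
The least among these is s14.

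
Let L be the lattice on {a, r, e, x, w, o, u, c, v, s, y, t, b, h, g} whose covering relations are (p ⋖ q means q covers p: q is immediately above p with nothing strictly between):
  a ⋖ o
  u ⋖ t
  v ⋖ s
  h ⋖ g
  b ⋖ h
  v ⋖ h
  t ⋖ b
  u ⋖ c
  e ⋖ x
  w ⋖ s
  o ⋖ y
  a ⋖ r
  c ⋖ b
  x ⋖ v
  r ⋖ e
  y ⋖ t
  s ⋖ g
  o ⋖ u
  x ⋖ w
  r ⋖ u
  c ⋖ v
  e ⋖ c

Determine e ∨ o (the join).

Common upper bounds of {e, o}: b, c, g, h, s, v.
The least among these is c.

c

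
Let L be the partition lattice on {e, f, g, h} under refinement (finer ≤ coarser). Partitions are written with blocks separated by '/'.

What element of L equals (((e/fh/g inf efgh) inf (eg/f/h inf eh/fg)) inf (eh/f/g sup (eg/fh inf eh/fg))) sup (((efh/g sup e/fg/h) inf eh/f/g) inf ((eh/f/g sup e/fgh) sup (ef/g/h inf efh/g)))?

eh/f/g

e/fh/g ∧ efgh = e/fh/g
eg/f/h ∧ eh/fg = e/f/g/h
e/fh/g ∧ e/f/g/h = e/f/g/h
eg/fh ∧ eh/fg = e/f/g/h
eh/f/g ∨ e/f/g/h = eh/f/g
e/f/g/h ∧ eh/f/g = e/f/g/h
efh/g ∨ e/fg/h = efgh
efgh ∧ eh/f/g = eh/f/g
eh/f/g ∨ e/fgh = efgh
ef/g/h ∧ efh/g = ef/g/h
efgh ∨ ef/g/h = efgh
eh/f/g ∧ efgh = eh/f/g
e/f/g/h ∨ eh/f/g = eh/f/g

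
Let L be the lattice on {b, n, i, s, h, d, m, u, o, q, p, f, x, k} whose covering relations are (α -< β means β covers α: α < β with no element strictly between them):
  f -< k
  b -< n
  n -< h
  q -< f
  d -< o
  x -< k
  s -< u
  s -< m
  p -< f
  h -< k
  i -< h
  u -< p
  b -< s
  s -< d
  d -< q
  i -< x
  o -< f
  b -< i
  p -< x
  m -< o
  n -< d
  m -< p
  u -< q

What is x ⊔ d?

k

Common upper bounds of {x, d}: k.
The least among these is k.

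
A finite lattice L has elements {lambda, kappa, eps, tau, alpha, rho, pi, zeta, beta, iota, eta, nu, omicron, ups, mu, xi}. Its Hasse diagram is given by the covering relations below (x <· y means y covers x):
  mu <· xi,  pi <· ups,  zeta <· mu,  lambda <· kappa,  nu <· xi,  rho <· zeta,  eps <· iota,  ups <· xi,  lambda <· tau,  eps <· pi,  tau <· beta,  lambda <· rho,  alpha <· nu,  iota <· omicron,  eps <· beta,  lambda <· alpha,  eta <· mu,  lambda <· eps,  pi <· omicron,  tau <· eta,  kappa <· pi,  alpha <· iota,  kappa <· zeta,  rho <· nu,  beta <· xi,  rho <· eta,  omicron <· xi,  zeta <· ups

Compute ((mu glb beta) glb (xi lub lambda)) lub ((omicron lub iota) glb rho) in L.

mu ∧ beta = tau
xi ∨ lambda = xi
tau ∧ xi = tau
omicron ∨ iota = omicron
omicron ∧ rho = lambda
tau ∨ lambda = tau

tau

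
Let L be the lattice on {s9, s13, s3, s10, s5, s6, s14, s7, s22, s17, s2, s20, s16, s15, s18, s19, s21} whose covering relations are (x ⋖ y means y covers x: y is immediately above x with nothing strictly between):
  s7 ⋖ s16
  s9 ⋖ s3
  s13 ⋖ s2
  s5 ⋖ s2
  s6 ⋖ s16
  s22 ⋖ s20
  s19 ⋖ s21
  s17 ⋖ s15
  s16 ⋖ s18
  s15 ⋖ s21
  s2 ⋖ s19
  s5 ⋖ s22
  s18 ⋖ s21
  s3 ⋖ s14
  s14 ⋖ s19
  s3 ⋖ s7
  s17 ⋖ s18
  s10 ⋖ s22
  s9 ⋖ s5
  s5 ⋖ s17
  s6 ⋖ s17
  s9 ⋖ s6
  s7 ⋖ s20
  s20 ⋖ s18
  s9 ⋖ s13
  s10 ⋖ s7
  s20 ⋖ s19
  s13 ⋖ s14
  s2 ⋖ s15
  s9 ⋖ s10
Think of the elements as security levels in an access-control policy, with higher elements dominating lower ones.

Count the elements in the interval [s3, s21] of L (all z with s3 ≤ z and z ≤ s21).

8

The interval [s3, s21] = {s14, s16, s18, s19, s20, s21, s3, s7}, which has 8 elements.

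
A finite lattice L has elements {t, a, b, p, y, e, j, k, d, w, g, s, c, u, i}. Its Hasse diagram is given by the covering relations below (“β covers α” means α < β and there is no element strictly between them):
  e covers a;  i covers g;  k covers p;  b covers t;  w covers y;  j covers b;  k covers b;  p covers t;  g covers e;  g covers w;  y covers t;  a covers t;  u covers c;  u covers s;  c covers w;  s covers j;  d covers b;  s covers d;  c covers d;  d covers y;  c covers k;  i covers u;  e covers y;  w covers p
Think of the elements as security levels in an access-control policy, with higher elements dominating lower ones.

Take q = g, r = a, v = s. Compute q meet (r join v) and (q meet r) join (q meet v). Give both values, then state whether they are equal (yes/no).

r join v = i, so q meet (r join v) = g meet i = g.
q meet r = a and q meet v = y, so (q meet r) join (q meet v) = a join y = e.
Equal: no.

g; e; no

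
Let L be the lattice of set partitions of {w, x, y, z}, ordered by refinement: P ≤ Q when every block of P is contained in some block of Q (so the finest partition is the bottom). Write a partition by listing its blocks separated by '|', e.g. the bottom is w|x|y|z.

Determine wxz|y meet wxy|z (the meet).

wx|y|z

The meet (common refinement) of wxz|y and wxy|z intersects blocks pairwise, giving wx|y|z.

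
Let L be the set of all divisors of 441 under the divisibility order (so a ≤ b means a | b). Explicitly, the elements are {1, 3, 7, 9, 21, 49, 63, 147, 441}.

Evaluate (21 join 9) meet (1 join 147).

21 ∨ 9 = 63
1 ∨ 147 = 147
63 ∧ 147 = 21

21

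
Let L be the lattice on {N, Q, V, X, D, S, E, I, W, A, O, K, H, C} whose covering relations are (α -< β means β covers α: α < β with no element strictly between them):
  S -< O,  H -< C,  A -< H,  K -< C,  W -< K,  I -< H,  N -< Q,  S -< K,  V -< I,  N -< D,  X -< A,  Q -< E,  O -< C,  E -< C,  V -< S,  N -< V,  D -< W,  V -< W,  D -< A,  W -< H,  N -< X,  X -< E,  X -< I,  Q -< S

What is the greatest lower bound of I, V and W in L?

Common lower bounds of {I, V, W}: N, V.
The greatest among these is V.

V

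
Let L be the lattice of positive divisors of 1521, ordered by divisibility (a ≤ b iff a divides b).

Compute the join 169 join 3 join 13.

Common upper bounds of {169, 3, 13}: 1521, 507.
The least among these is 507.

507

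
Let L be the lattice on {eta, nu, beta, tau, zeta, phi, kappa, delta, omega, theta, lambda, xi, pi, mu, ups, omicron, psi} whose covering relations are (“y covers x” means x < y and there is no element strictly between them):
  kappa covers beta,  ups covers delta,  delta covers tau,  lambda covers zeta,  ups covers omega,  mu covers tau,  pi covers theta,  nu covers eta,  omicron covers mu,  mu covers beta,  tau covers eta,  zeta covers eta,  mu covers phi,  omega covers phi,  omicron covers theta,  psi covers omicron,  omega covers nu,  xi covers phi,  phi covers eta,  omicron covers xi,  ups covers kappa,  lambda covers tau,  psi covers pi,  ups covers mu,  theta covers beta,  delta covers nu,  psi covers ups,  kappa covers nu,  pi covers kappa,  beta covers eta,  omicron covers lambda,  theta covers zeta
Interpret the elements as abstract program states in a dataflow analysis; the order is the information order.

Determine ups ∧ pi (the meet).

kappa

Common lower bounds of {ups, pi}: beta, eta, kappa, nu.
The greatest among these is kappa.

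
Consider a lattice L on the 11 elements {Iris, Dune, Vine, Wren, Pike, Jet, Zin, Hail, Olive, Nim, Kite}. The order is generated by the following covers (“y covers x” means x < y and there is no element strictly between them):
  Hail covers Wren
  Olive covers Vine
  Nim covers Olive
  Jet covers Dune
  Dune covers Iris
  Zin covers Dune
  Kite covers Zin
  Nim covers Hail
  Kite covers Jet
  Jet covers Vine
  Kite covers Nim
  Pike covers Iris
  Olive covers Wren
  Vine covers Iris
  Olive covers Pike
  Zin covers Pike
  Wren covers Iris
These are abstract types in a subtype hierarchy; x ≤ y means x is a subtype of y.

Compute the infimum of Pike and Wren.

Iris

Common lower bounds of {Pike, Wren}: Iris.
The greatest among these is Iris.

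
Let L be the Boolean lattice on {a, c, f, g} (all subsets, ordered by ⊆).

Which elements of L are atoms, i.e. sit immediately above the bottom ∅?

{a}, {c}, {f}, {g}

The atoms are exactly the elements that cover ∅: {a}, {c}, {f}, {g}.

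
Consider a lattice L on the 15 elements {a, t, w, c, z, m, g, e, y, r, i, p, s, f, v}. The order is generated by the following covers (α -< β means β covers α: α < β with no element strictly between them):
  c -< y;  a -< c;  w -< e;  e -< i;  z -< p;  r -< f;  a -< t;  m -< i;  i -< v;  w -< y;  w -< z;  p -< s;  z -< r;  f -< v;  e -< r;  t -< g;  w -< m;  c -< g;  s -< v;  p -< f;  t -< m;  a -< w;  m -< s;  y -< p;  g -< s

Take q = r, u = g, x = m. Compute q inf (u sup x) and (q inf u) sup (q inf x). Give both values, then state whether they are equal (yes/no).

u sup x = s, so q inf (u sup x) = r inf s = z.
q inf u = a and q inf x = w, so (q inf u) sup (q inf x) = a sup w = w.
Equal: no.

z; w; no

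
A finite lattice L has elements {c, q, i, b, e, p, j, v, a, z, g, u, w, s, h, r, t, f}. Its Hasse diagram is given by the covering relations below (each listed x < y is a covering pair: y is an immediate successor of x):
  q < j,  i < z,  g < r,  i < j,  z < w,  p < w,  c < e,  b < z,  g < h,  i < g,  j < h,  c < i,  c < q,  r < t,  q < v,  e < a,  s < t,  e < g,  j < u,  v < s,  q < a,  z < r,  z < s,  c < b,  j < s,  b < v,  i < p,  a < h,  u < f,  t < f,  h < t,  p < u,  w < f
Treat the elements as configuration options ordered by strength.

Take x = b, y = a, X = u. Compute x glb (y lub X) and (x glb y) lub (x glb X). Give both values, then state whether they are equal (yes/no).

b; c; no

y lub X = f, so x glb (y lub X) = b glb f = b.
x glb y = c and x glb X = c, so (x glb y) lub (x glb X) = c lub c = c.
Equal: no.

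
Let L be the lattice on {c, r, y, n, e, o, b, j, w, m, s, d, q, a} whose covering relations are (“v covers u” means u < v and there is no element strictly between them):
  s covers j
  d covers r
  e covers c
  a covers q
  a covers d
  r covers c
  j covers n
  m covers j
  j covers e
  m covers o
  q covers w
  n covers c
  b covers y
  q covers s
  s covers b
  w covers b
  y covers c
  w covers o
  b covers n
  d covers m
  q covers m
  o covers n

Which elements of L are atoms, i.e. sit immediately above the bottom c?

e, n, r, y

The atoms are exactly the elements that cover c: e, n, r, y.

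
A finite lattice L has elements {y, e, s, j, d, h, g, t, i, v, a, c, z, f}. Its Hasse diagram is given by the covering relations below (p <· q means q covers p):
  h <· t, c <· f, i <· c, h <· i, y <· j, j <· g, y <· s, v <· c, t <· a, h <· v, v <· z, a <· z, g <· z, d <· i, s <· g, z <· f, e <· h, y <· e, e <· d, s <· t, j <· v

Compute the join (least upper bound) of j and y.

Common upper bounds of {j, y}: c, f, g, j, v, z.
The least among these is j.

j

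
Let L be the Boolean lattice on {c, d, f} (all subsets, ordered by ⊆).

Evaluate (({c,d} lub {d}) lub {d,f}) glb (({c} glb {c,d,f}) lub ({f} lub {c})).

{c,d} ∨ {d} = {c,d}
{c,d} ∨ {d,f} = {c,d,f}
{c} ∧ {c,d,f} = {c}
{f} ∨ {c} = {c,f}
{c} ∨ {c,f} = {c,f}
{c,d,f} ∧ {c,f} = {c,f}

{c,f}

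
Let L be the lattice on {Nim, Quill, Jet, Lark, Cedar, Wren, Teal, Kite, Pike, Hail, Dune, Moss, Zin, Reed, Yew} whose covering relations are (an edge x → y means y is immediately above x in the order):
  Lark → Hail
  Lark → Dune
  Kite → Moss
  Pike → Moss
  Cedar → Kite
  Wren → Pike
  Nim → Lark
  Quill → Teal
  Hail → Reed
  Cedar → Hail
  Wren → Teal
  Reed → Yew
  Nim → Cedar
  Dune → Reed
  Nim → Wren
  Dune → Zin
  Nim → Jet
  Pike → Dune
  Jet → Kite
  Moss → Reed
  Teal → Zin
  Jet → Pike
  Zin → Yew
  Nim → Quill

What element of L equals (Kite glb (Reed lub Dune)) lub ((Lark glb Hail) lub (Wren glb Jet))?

Reed ∨ Dune = Reed
Kite ∧ Reed = Kite
Lark ∧ Hail = Lark
Wren ∧ Jet = Nim
Lark ∨ Nim = Lark
Kite ∨ Lark = Reed

Reed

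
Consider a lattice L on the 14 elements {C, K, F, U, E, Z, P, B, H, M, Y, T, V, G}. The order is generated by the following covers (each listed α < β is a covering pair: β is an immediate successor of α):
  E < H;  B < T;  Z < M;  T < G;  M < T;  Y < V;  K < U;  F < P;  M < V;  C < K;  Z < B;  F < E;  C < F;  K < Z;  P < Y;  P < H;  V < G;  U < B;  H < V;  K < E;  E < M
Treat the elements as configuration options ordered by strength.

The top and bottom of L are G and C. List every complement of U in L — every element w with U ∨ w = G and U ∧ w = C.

P, Y

Need w with U ∨ w = G and U ∧ w = C.
Checking each element gives: P, Y.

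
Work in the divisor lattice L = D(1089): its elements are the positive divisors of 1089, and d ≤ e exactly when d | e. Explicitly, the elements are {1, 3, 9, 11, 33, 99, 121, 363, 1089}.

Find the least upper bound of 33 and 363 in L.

In the divisibility order, the join is the least common multiple: lcm(33, 363) = 363.

363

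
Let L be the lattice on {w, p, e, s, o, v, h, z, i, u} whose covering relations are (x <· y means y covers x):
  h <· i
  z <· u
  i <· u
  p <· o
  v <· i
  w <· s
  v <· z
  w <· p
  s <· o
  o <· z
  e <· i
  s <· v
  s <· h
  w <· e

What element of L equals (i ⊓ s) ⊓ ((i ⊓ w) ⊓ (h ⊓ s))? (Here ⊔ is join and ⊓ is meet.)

w

i ∧ s = s
i ∧ w = w
h ∧ s = s
w ∧ s = w
s ∧ w = w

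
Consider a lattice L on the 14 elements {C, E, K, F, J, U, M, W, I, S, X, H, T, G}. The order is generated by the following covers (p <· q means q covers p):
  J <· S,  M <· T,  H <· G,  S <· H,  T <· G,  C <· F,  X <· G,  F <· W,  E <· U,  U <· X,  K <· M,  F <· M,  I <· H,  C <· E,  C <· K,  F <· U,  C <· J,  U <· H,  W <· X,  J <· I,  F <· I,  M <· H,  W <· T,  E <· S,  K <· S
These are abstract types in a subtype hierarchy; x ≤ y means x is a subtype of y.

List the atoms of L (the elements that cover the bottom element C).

The atoms are exactly the elements that cover C: E, F, J, K.

E, F, J, K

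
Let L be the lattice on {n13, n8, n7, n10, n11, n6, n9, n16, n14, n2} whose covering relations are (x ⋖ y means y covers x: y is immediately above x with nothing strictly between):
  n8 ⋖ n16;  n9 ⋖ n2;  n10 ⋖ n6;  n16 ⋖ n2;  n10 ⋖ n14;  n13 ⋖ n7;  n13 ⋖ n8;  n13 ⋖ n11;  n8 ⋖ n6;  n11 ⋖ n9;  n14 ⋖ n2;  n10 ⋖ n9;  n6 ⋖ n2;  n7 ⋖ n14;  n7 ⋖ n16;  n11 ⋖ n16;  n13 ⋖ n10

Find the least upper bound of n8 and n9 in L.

Common upper bounds of {n8, n9}: n2.
The least among these is n2.

n2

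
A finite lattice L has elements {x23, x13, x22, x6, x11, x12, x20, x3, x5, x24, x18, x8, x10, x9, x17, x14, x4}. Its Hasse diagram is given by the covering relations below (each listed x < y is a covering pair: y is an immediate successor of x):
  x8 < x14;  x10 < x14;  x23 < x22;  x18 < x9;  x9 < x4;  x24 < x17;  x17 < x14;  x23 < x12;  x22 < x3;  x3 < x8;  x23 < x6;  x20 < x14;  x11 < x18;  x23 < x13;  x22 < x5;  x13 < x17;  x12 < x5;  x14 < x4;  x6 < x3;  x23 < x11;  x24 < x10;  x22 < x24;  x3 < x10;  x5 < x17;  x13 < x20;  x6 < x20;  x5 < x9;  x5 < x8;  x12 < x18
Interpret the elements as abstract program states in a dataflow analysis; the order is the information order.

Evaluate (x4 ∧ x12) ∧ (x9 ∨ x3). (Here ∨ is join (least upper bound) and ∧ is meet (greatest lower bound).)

x12

x4 ∧ x12 = x12
x9 ∨ x3 = x4
x12 ∧ x4 = x12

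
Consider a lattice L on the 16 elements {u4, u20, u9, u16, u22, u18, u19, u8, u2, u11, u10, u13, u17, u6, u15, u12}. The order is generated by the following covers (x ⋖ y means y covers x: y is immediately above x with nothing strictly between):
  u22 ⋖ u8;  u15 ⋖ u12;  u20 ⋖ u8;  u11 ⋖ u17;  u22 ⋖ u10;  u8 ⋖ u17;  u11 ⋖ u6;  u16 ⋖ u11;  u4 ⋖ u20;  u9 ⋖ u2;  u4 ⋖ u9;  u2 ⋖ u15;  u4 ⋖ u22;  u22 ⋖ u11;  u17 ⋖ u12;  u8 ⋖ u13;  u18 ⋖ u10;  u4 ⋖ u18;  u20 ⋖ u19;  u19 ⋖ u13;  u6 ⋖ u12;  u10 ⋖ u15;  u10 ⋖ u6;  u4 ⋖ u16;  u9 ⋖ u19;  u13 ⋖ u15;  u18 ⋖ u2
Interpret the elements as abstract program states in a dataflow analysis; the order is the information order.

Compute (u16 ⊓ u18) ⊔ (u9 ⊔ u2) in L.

u16 ∧ u18 = u4
u9 ∨ u2 = u2
u4 ∨ u2 = u2

u2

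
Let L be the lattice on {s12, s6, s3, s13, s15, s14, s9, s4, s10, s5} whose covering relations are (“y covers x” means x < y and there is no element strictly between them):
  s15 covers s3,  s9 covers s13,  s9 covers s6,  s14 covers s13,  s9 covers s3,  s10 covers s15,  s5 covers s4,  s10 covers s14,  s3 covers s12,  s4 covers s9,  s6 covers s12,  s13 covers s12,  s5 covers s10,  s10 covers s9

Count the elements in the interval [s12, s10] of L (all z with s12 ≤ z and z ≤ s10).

8

The interval [s12, s10] = {s10, s12, s13, s14, s15, s3, s6, s9}, which has 8 elements.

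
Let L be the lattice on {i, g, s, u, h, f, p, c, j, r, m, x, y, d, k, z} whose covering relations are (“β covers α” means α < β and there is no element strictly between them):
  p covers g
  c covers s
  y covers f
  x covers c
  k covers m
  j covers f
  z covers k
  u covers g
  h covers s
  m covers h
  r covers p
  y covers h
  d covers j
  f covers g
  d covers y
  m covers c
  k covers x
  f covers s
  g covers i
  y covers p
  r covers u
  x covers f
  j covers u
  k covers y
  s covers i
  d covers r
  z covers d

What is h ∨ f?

y

Common upper bounds of {h, f}: d, k, y, z.
The least among these is y.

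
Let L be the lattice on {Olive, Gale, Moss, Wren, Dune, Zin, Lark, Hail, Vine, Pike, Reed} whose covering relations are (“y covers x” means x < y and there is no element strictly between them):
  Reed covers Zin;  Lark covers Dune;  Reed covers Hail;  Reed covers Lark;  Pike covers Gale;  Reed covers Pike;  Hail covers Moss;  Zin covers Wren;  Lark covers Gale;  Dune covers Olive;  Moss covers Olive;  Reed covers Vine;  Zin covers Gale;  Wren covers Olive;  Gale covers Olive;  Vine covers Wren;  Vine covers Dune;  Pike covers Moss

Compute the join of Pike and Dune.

Common upper bounds of {Pike, Dune}: Reed.
The least among these is Reed.

Reed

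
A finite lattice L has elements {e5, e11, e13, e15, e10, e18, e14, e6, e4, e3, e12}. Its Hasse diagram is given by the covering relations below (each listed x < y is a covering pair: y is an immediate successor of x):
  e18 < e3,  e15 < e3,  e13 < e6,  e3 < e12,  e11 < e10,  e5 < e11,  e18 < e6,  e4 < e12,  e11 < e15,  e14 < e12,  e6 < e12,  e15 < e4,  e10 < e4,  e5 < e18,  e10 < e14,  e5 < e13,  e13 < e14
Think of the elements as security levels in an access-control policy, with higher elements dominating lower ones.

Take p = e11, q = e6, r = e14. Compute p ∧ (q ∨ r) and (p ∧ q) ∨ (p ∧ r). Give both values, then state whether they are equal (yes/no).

e11; e11; yes

q ∨ r = e12, so p ∧ (q ∨ r) = e11 ∧ e12 = e11.
p ∧ q = e5 and p ∧ r = e11, so (p ∧ q) ∨ (p ∧ r) = e5 ∨ e11 = e11.
Equal: yes.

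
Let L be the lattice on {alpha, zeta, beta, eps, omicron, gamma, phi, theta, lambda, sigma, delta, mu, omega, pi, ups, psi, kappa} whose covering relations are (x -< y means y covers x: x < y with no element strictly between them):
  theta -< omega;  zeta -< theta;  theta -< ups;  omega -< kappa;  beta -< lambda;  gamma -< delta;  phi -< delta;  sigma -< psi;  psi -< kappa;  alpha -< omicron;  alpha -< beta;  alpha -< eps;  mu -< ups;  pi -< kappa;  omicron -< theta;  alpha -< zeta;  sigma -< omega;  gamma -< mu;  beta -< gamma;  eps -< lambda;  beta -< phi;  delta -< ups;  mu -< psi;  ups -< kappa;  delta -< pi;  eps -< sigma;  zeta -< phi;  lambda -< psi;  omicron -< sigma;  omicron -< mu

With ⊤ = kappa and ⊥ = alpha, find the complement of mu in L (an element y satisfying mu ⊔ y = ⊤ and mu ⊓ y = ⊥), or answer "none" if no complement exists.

none

For every candidate y, either mu ∨ y ≠ kappa or mu ∧ y ≠ alpha; no complement exists.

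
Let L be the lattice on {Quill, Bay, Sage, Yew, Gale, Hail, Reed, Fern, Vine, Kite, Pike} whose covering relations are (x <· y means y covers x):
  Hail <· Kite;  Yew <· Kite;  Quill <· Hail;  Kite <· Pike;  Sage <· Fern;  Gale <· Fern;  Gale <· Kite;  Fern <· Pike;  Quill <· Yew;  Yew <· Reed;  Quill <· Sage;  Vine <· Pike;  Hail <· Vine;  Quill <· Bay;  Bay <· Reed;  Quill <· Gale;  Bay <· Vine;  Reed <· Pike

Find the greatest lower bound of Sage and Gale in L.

Common lower bounds of {Sage, Gale}: Quill.
The greatest among these is Quill.

Quill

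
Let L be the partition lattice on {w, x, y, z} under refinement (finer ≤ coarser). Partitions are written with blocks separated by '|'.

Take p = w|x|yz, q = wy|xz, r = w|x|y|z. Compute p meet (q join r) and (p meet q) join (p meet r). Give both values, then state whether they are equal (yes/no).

q join r = wy|xz, so p meet (q join r) = w|x|yz meet wy|xz = w|x|y|z.
p meet q = w|x|y|z and p meet r = w|x|y|z, so (p meet q) join (p meet r) = w|x|y|z join w|x|y|z = w|x|y|z.
Equal: yes.

w|x|y|z; w|x|y|z; yes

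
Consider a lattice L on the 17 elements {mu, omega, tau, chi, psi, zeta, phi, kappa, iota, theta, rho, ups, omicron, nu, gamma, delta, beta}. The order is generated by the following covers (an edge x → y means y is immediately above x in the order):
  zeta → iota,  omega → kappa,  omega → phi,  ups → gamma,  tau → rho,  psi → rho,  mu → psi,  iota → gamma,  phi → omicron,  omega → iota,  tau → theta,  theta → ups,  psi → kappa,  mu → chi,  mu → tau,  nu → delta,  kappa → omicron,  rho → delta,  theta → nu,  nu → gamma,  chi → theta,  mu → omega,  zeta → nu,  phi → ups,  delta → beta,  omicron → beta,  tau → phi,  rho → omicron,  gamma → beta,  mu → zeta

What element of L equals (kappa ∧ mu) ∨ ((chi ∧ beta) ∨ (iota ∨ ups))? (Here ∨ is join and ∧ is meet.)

kappa ∧ mu = mu
chi ∧ beta = chi
iota ∨ ups = gamma
chi ∨ gamma = gamma
mu ∨ gamma = gamma

gamma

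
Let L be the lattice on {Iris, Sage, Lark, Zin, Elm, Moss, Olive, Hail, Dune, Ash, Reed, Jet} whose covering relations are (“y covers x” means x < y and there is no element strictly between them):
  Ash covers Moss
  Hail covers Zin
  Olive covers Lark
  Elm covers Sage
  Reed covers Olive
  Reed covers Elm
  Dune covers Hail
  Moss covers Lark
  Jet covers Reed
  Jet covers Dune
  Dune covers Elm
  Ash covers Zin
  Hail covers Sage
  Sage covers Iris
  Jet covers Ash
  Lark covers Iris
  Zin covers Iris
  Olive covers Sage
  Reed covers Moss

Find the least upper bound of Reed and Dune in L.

Jet

Common upper bounds of {Reed, Dune}: Jet.
The least among these is Jet.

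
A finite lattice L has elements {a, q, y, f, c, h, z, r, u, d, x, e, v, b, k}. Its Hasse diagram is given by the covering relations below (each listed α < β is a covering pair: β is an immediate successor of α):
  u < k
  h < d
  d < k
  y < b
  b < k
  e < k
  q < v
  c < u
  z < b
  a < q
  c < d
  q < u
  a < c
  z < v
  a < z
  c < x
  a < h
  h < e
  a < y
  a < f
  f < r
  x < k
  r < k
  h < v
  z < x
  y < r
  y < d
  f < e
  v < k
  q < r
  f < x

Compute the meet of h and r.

a

Common lower bounds of {h, r}: a.
The greatest among these is a.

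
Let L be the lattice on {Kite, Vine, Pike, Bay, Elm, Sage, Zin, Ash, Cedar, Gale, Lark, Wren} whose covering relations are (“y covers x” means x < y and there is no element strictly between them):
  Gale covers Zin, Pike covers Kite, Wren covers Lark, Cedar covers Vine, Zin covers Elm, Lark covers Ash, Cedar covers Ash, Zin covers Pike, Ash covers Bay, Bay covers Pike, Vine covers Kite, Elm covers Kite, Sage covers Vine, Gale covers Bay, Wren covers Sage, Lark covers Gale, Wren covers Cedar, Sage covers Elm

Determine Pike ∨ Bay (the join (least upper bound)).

Common upper bounds of {Pike, Bay}: Ash, Bay, Cedar, Gale, Lark, Wren.
The least among these is Bay.

Bay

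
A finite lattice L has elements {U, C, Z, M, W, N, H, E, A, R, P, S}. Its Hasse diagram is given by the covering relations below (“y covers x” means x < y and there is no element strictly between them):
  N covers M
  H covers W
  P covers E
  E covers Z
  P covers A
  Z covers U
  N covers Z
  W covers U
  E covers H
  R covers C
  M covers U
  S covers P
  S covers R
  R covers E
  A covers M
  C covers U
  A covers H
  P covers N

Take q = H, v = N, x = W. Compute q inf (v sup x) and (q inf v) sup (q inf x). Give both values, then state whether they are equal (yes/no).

v sup x = P, so q inf (v sup x) = H inf P = H.
q inf v = U and q inf x = W, so (q inf v) sup (q inf x) = U sup W = W.
Equal: no.

H; W; no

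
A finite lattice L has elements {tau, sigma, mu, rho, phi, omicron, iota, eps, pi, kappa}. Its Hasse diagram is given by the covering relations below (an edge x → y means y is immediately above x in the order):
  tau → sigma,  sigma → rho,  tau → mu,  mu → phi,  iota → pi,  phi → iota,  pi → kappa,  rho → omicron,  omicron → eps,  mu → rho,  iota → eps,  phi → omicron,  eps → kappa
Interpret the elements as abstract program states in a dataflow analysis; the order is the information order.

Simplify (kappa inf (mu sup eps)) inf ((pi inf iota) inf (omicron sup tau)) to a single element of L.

phi

mu ∨ eps = eps
kappa ∧ eps = eps
pi ∧ iota = iota
omicron ∨ tau = omicron
iota ∧ omicron = phi
eps ∧ phi = phi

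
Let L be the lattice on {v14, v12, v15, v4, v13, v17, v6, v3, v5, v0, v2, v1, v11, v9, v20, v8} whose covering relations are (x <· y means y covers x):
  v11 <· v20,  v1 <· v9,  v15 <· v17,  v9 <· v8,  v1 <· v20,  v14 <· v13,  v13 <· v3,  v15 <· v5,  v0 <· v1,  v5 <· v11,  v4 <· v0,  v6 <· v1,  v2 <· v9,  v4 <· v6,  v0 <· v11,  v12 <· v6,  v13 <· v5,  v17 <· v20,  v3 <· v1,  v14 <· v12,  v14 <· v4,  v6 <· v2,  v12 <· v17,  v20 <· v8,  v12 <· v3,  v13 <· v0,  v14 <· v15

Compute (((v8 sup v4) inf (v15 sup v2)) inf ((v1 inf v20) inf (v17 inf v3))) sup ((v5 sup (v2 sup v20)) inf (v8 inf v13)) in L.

v8 ∨ v4 = v8
v15 ∨ v2 = v8
v8 ∧ v8 = v8
v1 ∧ v20 = v1
v17 ∧ v3 = v12
v1 ∧ v12 = v12
v8 ∧ v12 = v12
v2 ∨ v20 = v8
v5 ∨ v8 = v8
v8 ∧ v13 = v13
v8 ∧ v13 = v13
v12 ∨ v13 = v3

v3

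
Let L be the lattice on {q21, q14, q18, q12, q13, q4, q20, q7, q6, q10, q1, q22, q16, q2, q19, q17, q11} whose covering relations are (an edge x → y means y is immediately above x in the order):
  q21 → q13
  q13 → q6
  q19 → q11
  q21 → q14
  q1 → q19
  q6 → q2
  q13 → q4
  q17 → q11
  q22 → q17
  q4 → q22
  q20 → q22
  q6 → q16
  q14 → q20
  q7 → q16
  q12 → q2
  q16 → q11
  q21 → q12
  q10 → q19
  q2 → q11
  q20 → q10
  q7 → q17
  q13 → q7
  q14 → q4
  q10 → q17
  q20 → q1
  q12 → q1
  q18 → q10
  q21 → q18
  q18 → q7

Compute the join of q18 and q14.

Common upper bounds of {q18, q14}: q10, q11, q17, q19.
The least among these is q10.

q10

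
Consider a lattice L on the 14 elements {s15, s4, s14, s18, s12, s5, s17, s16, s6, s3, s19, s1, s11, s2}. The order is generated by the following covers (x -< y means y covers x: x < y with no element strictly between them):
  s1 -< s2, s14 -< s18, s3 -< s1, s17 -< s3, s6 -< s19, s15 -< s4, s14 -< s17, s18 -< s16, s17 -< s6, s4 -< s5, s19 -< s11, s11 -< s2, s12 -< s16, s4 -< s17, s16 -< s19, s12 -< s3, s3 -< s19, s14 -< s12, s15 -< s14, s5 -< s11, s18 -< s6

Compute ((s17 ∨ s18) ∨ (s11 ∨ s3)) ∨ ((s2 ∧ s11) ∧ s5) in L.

s11

s17 ∨ s18 = s6
s11 ∨ s3 = s11
s6 ∨ s11 = s11
s2 ∧ s11 = s11
s11 ∧ s5 = s5
s11 ∨ s5 = s11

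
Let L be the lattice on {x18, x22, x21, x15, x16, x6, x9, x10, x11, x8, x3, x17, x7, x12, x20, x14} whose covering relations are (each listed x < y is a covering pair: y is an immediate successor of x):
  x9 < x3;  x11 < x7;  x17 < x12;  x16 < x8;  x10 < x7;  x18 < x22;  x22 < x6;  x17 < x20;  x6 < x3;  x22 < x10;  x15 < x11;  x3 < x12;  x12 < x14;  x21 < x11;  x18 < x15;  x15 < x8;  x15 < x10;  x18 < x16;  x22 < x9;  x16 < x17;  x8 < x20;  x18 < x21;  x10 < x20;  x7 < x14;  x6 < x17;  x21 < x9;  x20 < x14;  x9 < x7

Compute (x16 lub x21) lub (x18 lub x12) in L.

x16 ∨ x21 = x12
x18 ∨ x12 = x12
x12 ∨ x12 = x12

x12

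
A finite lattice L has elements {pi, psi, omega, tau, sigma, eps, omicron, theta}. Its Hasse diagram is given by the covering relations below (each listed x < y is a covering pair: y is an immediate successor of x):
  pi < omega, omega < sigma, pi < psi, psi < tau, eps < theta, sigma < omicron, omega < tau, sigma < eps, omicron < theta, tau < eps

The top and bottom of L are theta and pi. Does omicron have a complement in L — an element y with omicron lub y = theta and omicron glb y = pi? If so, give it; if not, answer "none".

psi

Need y with omicron ∨ y = theta and omicron ∧ y = pi.
Checking each element gives: psi.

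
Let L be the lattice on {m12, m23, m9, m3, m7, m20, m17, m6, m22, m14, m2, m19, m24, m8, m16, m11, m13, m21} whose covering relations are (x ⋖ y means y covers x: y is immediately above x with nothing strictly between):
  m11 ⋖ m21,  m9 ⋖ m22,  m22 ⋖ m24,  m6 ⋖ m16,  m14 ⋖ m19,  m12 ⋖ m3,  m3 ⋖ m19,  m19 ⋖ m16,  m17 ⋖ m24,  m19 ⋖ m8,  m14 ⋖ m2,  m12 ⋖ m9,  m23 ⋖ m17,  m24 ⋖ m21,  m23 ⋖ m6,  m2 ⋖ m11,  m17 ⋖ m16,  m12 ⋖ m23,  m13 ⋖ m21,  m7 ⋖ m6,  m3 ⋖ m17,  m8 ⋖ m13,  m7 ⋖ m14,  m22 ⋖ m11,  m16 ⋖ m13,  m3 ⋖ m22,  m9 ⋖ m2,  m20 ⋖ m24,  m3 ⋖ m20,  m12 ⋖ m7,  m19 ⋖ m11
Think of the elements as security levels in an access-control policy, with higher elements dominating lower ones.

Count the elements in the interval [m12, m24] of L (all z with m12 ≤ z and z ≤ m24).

The interval [m12, m24] = {m12, m17, m20, m22, m23, m24, m3, m9}, which has 8 elements.

8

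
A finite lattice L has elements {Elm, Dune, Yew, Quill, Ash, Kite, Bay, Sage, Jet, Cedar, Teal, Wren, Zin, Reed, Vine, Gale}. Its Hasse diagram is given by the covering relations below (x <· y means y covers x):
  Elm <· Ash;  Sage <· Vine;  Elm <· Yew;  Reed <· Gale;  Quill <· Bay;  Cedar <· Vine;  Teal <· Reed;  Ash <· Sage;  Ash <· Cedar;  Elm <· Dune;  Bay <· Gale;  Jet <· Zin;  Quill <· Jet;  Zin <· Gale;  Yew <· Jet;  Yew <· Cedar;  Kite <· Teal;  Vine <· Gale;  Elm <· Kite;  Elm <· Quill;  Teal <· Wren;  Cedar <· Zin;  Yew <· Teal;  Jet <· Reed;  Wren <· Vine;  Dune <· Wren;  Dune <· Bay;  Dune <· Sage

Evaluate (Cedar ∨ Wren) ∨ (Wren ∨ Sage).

Vine

Cedar ∨ Wren = Vine
Wren ∨ Sage = Vine
Vine ∨ Vine = Vine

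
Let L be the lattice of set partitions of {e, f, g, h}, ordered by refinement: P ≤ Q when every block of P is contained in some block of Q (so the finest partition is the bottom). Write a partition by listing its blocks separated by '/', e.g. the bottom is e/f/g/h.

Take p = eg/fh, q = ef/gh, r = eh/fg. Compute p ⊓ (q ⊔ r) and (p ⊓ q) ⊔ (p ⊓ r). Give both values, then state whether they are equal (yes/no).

q ⊔ r = efgh, so p ⊓ (q ⊔ r) = eg/fh ⊓ efgh = eg/fh.
p ⊓ q = e/f/g/h and p ⊓ r = e/f/g/h, so (p ⊓ q) ⊔ (p ⊓ r) = e/f/g/h ⊔ e/f/g/h = e/f/g/h.
Equal: no.

eg/fh; e/f/g/h; no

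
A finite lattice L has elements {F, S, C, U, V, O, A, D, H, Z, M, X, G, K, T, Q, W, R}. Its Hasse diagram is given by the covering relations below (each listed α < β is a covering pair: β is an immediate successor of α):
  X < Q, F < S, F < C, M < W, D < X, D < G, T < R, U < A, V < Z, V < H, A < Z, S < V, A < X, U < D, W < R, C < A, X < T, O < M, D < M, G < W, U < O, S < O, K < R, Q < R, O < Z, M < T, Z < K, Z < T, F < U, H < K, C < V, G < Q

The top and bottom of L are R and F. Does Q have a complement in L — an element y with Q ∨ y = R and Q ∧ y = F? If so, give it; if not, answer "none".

Need y with Q ∨ y = R and Q ∧ y = F.
Checking each element gives: S.

S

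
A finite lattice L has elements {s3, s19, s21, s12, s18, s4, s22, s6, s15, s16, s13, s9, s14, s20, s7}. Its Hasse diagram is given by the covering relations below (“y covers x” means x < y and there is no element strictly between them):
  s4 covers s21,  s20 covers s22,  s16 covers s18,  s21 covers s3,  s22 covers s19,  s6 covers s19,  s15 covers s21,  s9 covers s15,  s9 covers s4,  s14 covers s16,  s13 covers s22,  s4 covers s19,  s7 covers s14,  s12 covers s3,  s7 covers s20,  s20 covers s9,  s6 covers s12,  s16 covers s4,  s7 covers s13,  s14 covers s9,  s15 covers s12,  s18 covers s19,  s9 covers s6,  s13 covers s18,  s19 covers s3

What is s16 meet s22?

Common lower bounds of {s16, s22}: s19, s3.
The greatest among these is s19.

s19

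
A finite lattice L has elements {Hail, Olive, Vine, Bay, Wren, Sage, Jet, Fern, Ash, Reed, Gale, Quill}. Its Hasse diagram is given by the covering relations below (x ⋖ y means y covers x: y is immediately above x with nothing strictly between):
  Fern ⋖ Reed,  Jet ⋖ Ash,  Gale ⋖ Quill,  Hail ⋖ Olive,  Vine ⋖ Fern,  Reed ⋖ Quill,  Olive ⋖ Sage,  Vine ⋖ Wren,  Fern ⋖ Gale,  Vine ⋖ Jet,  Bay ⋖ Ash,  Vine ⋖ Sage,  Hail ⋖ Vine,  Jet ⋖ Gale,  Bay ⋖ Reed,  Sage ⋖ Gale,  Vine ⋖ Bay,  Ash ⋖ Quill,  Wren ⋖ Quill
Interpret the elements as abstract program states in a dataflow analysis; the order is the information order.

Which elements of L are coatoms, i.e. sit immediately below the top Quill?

Ash, Gale, Reed, Wren

The coatoms are exactly the elements covered by Quill: Ash, Gale, Reed, Wren.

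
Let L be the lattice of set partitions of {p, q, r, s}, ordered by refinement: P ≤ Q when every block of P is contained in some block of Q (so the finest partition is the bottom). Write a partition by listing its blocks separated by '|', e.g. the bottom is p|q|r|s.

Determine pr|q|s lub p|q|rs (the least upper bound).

prs|q

The join of pr|q|s and p|q|rs merges any blocks that overlap across the partitions, giving prs|q.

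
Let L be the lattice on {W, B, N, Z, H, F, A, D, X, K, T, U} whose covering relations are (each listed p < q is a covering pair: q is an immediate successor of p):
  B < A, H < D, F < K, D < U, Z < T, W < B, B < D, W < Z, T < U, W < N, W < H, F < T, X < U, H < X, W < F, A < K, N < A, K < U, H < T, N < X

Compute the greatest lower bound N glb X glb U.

N

Common lower bounds of {N, X, U}: N, W.
The greatest among these is N.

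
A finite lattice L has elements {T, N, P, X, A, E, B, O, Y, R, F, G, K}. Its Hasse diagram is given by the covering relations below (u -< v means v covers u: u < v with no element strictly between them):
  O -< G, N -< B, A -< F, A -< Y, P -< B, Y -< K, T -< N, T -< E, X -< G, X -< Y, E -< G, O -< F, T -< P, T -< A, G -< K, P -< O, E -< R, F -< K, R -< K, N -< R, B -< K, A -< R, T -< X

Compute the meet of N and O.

Common lower bounds of {N, O}: T.
The greatest among these is T.

T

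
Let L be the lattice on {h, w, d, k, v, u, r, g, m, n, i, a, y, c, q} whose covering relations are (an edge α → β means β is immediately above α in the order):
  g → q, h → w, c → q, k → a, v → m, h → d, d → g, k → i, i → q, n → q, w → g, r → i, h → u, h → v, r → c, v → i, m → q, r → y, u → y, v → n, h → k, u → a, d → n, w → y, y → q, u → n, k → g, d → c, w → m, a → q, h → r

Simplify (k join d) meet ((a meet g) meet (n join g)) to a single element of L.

k ∨ d = g
a ∧ g = k
n ∨ g = q
k ∧ q = k
g ∧ k = k

k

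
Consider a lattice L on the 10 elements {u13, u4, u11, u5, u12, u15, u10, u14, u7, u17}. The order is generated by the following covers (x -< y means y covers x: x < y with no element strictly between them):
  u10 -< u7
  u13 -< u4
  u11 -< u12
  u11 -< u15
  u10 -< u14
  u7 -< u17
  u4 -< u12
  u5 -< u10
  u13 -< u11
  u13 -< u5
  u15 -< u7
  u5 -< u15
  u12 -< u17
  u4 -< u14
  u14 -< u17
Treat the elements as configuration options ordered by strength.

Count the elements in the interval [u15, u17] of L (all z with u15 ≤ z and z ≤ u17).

3

The interval [u15, u17] = {u15, u17, u7}, which has 3 elements.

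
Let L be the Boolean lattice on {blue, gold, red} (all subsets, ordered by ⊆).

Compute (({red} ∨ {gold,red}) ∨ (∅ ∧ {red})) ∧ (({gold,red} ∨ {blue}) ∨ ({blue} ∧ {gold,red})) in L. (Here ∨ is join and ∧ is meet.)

{red} ∨ {gold,red} = {gold,red}
∅ ∧ {red} = ∅
{gold,red} ∨ ∅ = {gold,red}
{gold,red} ∨ {blue} = {blue,gold,red}
{blue} ∧ {gold,red} = ∅
{blue,gold,red} ∨ ∅ = {blue,gold,red}
{gold,red} ∧ {blue,gold,red} = {gold,red}

{gold,red}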